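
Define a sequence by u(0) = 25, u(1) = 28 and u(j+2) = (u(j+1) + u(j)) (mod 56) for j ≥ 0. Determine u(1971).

25

Computing terms: u(0) = 25, u(1) = 28, u(2) = 53, u(3) = 25, u(4) = 22, u(5) = 47, u(6) = 13, u(7) = 4, u(8) = 17, u(9) = 21, u(10) = 38, u(11) = 3, u(12) = 41, u(13) = 44, u(14) = 29, u(15) = 17, u(16) = 46, u(17) = 7, u(18) = 53, u(19) = 4, u(20) = 1, u(21) = 5, u(22) = 6, u(23) = 11, u(24) = 17, u(25) = 28, u(26) = 45, u(27) = 17, u(28) = 6, u(29) = 23, u(30) = 29, u(31) = 52, u(32) = 25, u(33) = 21, u(34) = 46, u(35) = 11, u(36) = 1, u(37) = 12, u(38) = 13, u(39) = 25, u(40) = 38, u(41) = 7, u(42) = 45, u(43) = 52, u(44) = 41, u(45) = 37, u(46) = 22, u(47) = 3, u(48) = 25, u(49) = 28.
Since (u(48), u(49)) = (u(0), u(1)) = (25, 28) (two consecutive terms determine the rest), the sequence is periodic with period 48.
(1971 - 0) mod 48 = 3, so u(1971) = u(3) = 25.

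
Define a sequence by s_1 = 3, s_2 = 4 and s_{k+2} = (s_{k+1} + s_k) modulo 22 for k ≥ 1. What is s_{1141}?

Listing terms: s_1 = 3,  s_2 = 4,  s_3 = 7,  s_4 = 11,  s_5 = 18,  s_6 = 7,  s_7 = 3,  s_8 = 10,  s_9 = 13,  s_{10} = 1,  s_{11} = 14,  s_{12} = 15,  s_{13} = 7,  s_{14} = 0,  s_{15} = 7,  s_{16} = 7,  s_{17} = 14,  s_{18} = 21,  s_{19} = 13,  s_{20} = 12,  s_{21} = 3,  s_{22} = 15,  s_{23} = 18,  s_{24} = 11,  s_{25} = 7,  s_{26} = 18,  s_{27} = 3,  s_{28} = 21,  s_{29} = 2,  s_{30} = 1,  s_{31} = 3,  s_{32} = 4.
The sequence repeats with period 30.
So s_{1141} = s_{1 + ((1141-1) mod 30)} = s_1 = 3.

3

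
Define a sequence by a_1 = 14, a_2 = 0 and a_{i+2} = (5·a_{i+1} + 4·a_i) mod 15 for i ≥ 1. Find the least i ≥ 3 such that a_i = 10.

4

We have a_1 = 14,  a_2 = 0,  a_3 = 11,  a_4 = 10,  a_5 = 4,  a_6 = 0,  a_7 = 1,  a_8 = 5,  a_9 = 14,  a_{10} = 0.
The sequence repeats with period 8.
The value 10 first appears (with i ≥ 3) at a_4.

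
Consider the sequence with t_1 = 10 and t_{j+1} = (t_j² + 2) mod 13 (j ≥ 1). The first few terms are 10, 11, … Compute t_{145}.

We have t_1 = 10, t_2 = 11, t_3 = 6, t_4 = 12, t_5 = 3, t_6 = 11.
Since t_6 = t_2 = 11, the sequence is eventually periodic: after a pre-period of length 1 it cycles with period 4.
For j ≥ 2, t_j depends only on (j - 2) mod 4. (145 - 2) mod 4 = 3, so t_{145} = t_5 = 3.

3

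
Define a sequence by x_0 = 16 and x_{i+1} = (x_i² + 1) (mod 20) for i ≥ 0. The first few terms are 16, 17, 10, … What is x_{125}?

x_0 = 16, x_1 = 17, x_2 = 10, x_3 = 1, x_4 = 2, x_5 = 5, x_6 = 6, x_7 = 17.
Since x_7 = x_1 = 17, the sequence is eventually periodic: after a pre-period of length 1 it cycles with period 6.
For i ≥ 1, x_i depends only on (i - 1) mod 6. (125 - 1) mod 6 = 4, so x_{125} = x_5 = 5.

5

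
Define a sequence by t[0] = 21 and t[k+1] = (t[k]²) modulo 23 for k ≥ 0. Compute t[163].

3

Computing terms: t[0] = 21; t[1] = 4; t[2] = 16; t[3] = 3; t[4] = 9; t[5] = 12; t[6] = 6; t[7] = 13; t[8] = 8; t[9] = 18; t[10] = 2; t[11] = 4.
Since t[11] = t[1] = 4, the sequence is eventually periodic: after a pre-period of length 1 it cycles with period 10.
For k ≥ 1, t[k] depends only on (k - 1) mod 10. (163 - 1) mod 10 = 2, so t[163] = t[3] = 3.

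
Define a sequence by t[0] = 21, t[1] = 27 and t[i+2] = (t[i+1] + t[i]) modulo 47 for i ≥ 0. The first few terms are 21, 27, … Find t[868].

29

Listing terms: t[0] = 21, t[1] = 27, t[2] = 1, t[3] = 28, t[4] = 29, t[5] = 10, t[6] = 39, t[7] = 2, t[8] = 41, t[9] = 43, t[10] = 37, t[11] = 33, t[12] = 23, t[13] = 9, t[14] = 32, t[15] = 41, t[16] = 26, t[17] = 20, t[18] = 46, t[19] = 19, t[20] = 18, t[21] = 37, t[22] = 8, t[23] = 45, t[24] = 6, t[25] = 4, t[26] = 10, t[27] = 14, t[28] = 24, t[29] = 38, t[30] = 15, t[31] = 6, t[32] = 21, t[33] = 27.
Since (t[32], t[33]) = (t[0], t[1]) = (21, 27) (two consecutive terms determine the rest), the sequence is periodic with period 32.
(868 - 0) mod 32 = 4, so t[868] = t[4] = 29.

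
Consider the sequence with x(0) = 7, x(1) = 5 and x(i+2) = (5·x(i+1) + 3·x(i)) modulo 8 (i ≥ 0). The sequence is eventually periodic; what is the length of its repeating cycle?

Computing terms: x(0) = 7,  x(1) = 5,  x(2) = 6,  x(3) = 5,  x(4) = 3,  x(5) = 6,  x(6) = 7,  x(7) = 5.
The sequence repeats with period 6.

6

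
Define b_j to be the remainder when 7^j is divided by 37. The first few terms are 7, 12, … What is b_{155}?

12

We have b_1 = 7, b_2 = 12, b_3 = 10, b_4 = 33, b_5 = 9, b_6 = 26, b_7 = 34, b_8 = 16, b_9 = 1, b_{10} = 7.
Since b_{10} = b_1 = 7, the sequence is periodic with period 9.
(155 - 1) mod 9 = 1, so b_{155} = b_2 = 12.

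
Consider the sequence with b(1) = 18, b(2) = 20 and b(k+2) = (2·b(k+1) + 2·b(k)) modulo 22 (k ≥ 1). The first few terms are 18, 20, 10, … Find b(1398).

Computing terms: b(1) = 18, b(2) = 20, b(3) = 10, b(4) = 16, b(5) = 8, b(6) = 4, b(7) = 2, b(8) = 12, b(9) = 6, b(10) = 14, b(11) = 18, b(12) = 20.
The sequence repeats with period 10.
So b(1398) = b(1 + ((1398-1) mod 10)) = b(8) = 12.

12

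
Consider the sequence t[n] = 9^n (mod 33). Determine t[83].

3

We have t[0] = 1,  t[1] = 9,  t[2] = 15,  t[3] = 3,  t[4] = 27,  t[5] = 12,  t[6] = 9.
Since t[6] = t[1] = 9, the sequence is eventually periodic: after a pre-period of length 1 it cycles with period 5.
For n ≥ 1, t[n] depends only on (n - 1) mod 5. (83 - 1) mod 5 = 2, so t[83] = t[3] = 3.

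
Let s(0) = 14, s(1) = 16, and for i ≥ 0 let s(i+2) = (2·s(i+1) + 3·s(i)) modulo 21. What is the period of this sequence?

6

Listing terms: s(0) = 14,  s(1) = 16,  s(2) = 11,  s(3) = 7,  s(4) = 5,  s(5) = 10,  s(6) = 14,  s(7) = 16.
Since (s(6), s(7)) = (s(0), s(1)) = (14, 16) (two consecutive terms determine the rest), the sequence is periodic with period 6.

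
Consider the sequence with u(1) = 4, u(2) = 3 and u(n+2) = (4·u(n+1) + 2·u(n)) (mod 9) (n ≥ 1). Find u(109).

4

Listing terms: u(1) = 4, u(2) = 3, u(3) = 2, u(4) = 5, u(5) = 6, u(6) = 7, u(7) = 4, u(8) = 3.
The sequence repeats with period 6.
(109 - 1) mod 6 = 0, so u(109) = u(1) = 4.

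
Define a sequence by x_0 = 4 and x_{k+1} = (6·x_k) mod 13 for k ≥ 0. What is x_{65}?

We have x_0 = 4; x_1 = 11; x_2 = 1; x_3 = 6; x_4 = 10; x_5 = 8; x_6 = 9; x_7 = 2; x_8 = 12; x_9 = 7; x_{10} = 3; x_{11} = 5; x_{12} = 4.
The sequence repeats with period 12.
So x_{65} = x_{0 + ((65-0) mod 12)} = x_5 = 8.

8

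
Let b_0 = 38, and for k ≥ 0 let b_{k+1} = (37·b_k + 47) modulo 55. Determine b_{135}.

38

We have b_0 = 38; b_1 = 23; b_2 = 18; b_3 = 53; b_4 = 28; b_5 = 38.
Since b_5 = b_0 = 38, the sequence is periodic with period 5.
(135 - 0) mod 5 = 0, so b_{135} = b_0 = 38.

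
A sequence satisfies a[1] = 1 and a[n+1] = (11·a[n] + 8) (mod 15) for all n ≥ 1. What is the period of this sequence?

Computing terms: a[1] = 1, a[2] = 4, a[3] = 7, a[4] = 10, a[5] = 13, a[6] = 1.
Since a[6] = a[1] = 1, the sequence is periodic with period 5.

5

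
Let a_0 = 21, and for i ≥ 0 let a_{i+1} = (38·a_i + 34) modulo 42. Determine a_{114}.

0

a_0 = 21; a_1 = 34; a_2 = 24; a_3 = 22; a_4 = 30; a_5 = 40; a_6 = 0; a_7 = 34.
Since a_7 = a_1 = 34, the sequence is eventually periodic: after a pre-period of length 1 it cycles with period 6.
For i ≥ 1, a_i depends only on (i - 1) mod 6. (114 - 1) mod 6 = 5, so a_{114} = a_6 = 0.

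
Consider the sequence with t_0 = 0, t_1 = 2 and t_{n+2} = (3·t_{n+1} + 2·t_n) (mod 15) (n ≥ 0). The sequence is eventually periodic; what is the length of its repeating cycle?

24

We have t_0 = 0, t_1 = 2, t_2 = 6, t_3 = 7, t_4 = 3, t_5 = 8, t_6 = 0, t_7 = 1, t_8 = 3, t_9 = 11, t_{10} = 9, t_{11} = 4, t_{12} = 0, t_{13} = 8, t_{14} = 9, t_{15} = 13, t_{16} = 12, t_{17} = 2, t_{18} = 0, t_{19} = 4, t_{20} = 12, t_{21} = 14, t_{22} = 6, t_{23} = 1, t_{24} = 0, t_{25} = 2.
Since (t_{24}, t_{25}) = (t_0, t_1) = (0, 2) (two consecutive terms determine the rest), the sequence is periodic with period 24.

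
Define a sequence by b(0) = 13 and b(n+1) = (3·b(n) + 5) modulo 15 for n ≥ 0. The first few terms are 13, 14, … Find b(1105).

Computing terms: b(0) = 13, b(1) = 14, b(2) = 2, b(3) = 11, b(4) = 8, b(5) = 14.
Since b(5) = b(1) = 14, the sequence is eventually periodic: after a pre-period of length 1 it cycles with period 4.
For n ≥ 1, b(n) depends only on (n - 1) mod 4. (1105 - 1) mod 4 = 0, so b(1105) = b(1) = 14.

14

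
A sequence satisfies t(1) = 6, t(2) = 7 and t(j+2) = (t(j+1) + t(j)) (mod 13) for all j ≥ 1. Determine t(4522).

12

Listing terms: t(1) = 6, t(2) = 7, t(3) = 0, t(4) = 7, t(5) = 7, t(6) = 1, t(7) = 8, t(8) = 9, t(9) = 4, t(10) = 0, t(11) = 4, t(12) = 4, t(13) = 8, t(14) = 12, t(15) = 7, t(16) = 6, t(17) = 0, t(18) = 6, t(19) = 6, t(20) = 12, t(21) = 5, t(22) = 4, t(23) = 9, t(24) = 0, t(25) = 9, t(26) = 9, t(27) = 5, t(28) = 1, t(29) = 6, t(30) = 7.
Since (t(29), t(30)) = (t(1), t(2)) = (6, 7) (two consecutive terms determine the rest), the sequence is periodic with period 28.
So t(4522) = t(1 + ((4522-1) mod 28)) = t(14) = 12.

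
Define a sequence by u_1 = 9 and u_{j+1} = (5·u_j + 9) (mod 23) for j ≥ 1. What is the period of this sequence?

u_1 = 9, u_2 = 8, u_3 = 3, u_4 = 1, u_5 = 14, u_6 = 10, u_7 = 13, u_8 = 5, u_9 = 11, u_{10} = 18, u_{11} = 7, u_{12} = 21, u_{13} = 22, u_{14} = 4, u_{15} = 6, u_{16} = 16, u_{17} = 20, u_{18} = 17, u_{19} = 2, u_{20} = 19, u_{21} = 12, u_{22} = 0, u_{23} = 9.
The sequence repeats with period 22.

22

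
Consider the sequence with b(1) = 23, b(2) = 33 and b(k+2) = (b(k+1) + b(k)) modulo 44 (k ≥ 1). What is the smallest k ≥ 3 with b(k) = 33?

22

We have b(1) = 23,  b(2) = 33,  b(3) = 12,  b(4) = 1,  b(5) = 13,  b(6) = 14,  b(7) = 27,  b(8) = 41,  b(9) = 24,  b(10) = 21,  b(11) = 1,  b(12) = 22,  b(13) = 23,  b(14) = 1,  b(15) = 24,  b(16) = 25,  b(17) = 5,  b(18) = 30,  b(19) = 35,  b(20) = 21,  b(21) = 12,  b(22) = 33,  b(23) = 1,  b(24) = 34,  b(25) = 35,  b(26) = 25,  b(27) = 16,  b(28) = 41,  b(29) = 13,  b(30) = 10,  b(31) = 23,  b(32) = 33.
The sequence repeats with period 30.
The value 33 first appears (with k ≥ 3) at b(22).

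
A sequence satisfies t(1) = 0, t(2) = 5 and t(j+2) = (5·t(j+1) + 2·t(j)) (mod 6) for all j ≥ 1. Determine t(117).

1

Listing terms: t(1) = 0,  t(2) = 5,  t(3) = 1,  t(4) = 3,  t(5) = 5,  t(6) = 1.
Since (t(5), t(6)) = (t(2), t(3)) = (5, 1) (two consecutive terms determine the rest), the sequence is eventually periodic: after a pre-period of length 1 it cycles with period 3.
For j ≥ 2, t(j) depends only on (j - 2) mod 3. (117 - 2) mod 3 = 1, so t(117) = t(3) = 1.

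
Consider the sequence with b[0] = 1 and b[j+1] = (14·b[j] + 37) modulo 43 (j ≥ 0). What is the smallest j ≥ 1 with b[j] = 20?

Computing terms: b[0] = 1; b[1] = 8; b[2] = 20; b[3] = 16; b[4] = 3; b[5] = 36; b[6] = 25; b[7] = 0; b[8] = 37; b[9] = 39; b[10] = 24; b[11] = 29; b[12] = 13; b[13] = 4; b[14] = 7; b[15] = 6; b[16] = 35; b[17] = 11; b[18] = 19; b[19] = 2; b[20] = 22; b[21] = 1.
Since b[21] = b[0] = 1, the sequence is periodic with period 21.
The value 20 first appears (with j ≥ 1) at b[2].

2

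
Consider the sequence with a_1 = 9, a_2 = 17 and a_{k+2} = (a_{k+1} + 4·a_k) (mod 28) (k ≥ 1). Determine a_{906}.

1

We have a_1 = 9; a_2 = 17; a_3 = 25; a_4 = 9; a_5 = 25; a_6 = 5; a_7 = 21; a_8 = 13; a_9 = 13; a_{10} = 9; a_{11} = 5; a_{12} = 13; a_{13} = 5; a_{14} = 1; a_{15} = 21; a_{16} = 25; a_{17} = 25; a_{18} = 13; a_{19} = 1; a_{20} = 25; a_{21} = 1; a_{22} = 17; a_{23} = 21; a_{24} = 5; a_{25} = 5; a_{26} = 25; a_{27} = 17; a_{28} = 5; a_{29} = 17; a_{30} = 9; a_{31} = 21; a_{32} = 1; a_{33} = 1; a_{34} = 5; a_{35} = 9; a_{36} = 1; a_{37} = 9; a_{38} = 13; a_{39} = 21; a_{40} = 17; a_{41} = 17; a_{42} = 1; a_{43} = 13; a_{44} = 17; a_{45} = 13; a_{46} = 25; a_{47} = 21; a_{48} = 9; a_{49} = 9; a_{50} = 17.
The sequence repeats with period 48.
(906 - 1) mod 48 = 41, so a_{906} = a_{42} = 1.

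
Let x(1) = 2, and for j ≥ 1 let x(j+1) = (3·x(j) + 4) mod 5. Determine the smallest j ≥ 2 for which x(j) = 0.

x(1) = 2,  x(2) = 0,  x(3) = 4,  x(4) = 1,  x(5) = 2.
Since x(5) = x(1) = 2, the sequence is periodic with period 4.
The value 0 first appears (with j ≥ 2) at x(2).

2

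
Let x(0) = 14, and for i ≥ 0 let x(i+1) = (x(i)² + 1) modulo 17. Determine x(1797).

2

x(0) = 14,  x(1) = 10,  x(2) = 16,  x(3) = 2,  x(4) = 5,  x(5) = 9,  x(6) = 14.
The sequence repeats with period 6.
(1797 - 0) mod 6 = 3, so x(1797) = x(3) = 2.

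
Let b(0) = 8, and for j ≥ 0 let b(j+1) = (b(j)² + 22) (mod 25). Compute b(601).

We have b(0) = 8,  b(1) = 11,  b(2) = 18,  b(3) = 21,  b(4) = 13,  b(5) = 16,  b(6) = 3,  b(7) = 6,  b(8) = 8.
The sequence repeats with period 8.
(601 - 0) mod 8 = 1, so b(601) = b(1) = 11.

11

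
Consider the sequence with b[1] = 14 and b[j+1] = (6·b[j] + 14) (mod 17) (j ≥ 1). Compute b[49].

14

Listing terms: b[1] = 14, b[2] = 13, b[3] = 7, b[4] = 5, b[5] = 10, b[6] = 6, b[7] = 16, b[8] = 8, b[9] = 11, b[10] = 12, b[11] = 1, b[12] = 3, b[13] = 15, b[14] = 2, b[15] = 9, b[16] = 0, b[17] = 14.
Since b[17] = b[1] = 14, the sequence is periodic with period 16.
(49 - 1) mod 16 = 0, so b[49] = b[1] = 14.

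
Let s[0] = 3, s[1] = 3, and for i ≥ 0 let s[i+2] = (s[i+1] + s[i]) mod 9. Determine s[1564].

We have s[0] = 3; s[1] = 3; s[2] = 6; s[3] = 0; s[4] = 6; s[5] = 6; s[6] = 3; s[7] = 0; s[8] = 3; s[9] = 3.
The sequence repeats with period 8.
(1564 - 0) mod 8 = 4, so s[1564] = s[4] = 6.

6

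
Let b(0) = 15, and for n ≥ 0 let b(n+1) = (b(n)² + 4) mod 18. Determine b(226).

5

We have b(0) = 15,  b(1) = 13,  b(2) = 11,  b(3) = 17,  b(4) = 5,  b(5) = 11.
Since b(5) = b(2) = 11, the sequence is eventually periodic: after a pre-period of length 2 it cycles with period 3.
For n ≥ 2, b(n) depends only on (n - 2) mod 3. (226 - 2) mod 3 = 2, so b(226) = b(4) = 5.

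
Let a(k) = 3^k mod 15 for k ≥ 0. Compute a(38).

Computing terms: a(0) = 1,  a(1) = 3,  a(2) = 9,  a(3) = 12,  a(4) = 6,  a(5) = 3.
Since a(5) = a(1) = 3, the sequence is eventually periodic: after a pre-period of length 1 it cycles with period 4.
For k ≥ 1, a(k) depends only on (k - 1) mod 4. (38 - 1) mod 4 = 1, so a(38) = a(2) = 9.

9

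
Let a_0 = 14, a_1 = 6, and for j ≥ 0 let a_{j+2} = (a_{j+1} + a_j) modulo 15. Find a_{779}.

2

We have a_0 = 14; a_1 = 6; a_2 = 5; a_3 = 11; a_4 = 1; a_5 = 12; a_6 = 13; a_7 = 10; a_8 = 8; a_9 = 3; a_{10} = 11; a_{11} = 14; a_{12} = 10; a_{13} = 9; a_{14} = 4; a_{15} = 13; a_{16} = 2; a_{17} = 0; a_{18} = 2; a_{19} = 2; a_{20} = 4; a_{21} = 6; a_{22} = 10; a_{23} = 1; a_{24} = 11; a_{25} = 12; a_{26} = 8; a_{27} = 5; a_{28} = 13; a_{29} = 3; a_{30} = 1; a_{31} = 4; a_{32} = 5; a_{33} = 9; a_{34} = 14; a_{35} = 8; a_{36} = 7; a_{37} = 0; a_{38} = 7; a_{39} = 7; a_{40} = 14; a_{41} = 6.
The sequence repeats with period 40.
So a_{779} = a_{0 + ((779-0) mod 40)} = a_{19} = 2.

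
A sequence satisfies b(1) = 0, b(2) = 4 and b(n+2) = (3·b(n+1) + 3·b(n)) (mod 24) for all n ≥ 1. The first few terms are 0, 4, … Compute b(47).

12

b(1) = 0,  b(2) = 4,  b(3) = 12,  b(4) = 0,  b(5) = 12,  b(6) = 12,  b(7) = 0.
Since (b(6), b(7)) = (b(3), b(4)) = (12, 0) (two consecutive terms determine the rest), the sequence is eventually periodic: after a pre-period of length 2 it cycles with period 3.
For n ≥ 3, b(n) depends only on (n - 3) mod 3. (47 - 3) mod 3 = 2, so b(47) = b(5) = 12.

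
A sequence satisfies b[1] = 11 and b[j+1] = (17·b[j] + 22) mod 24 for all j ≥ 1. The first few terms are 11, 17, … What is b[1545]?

Computing terms: b[1] = 11; b[2] = 17; b[3] = 23; b[4] = 5; b[5] = 11.
The sequence repeats with period 4.
So b[1545] = b[1 + ((1545-1) mod 4)] = b[1] = 11.

11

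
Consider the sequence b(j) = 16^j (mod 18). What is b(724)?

16

b(1) = 16,  b(2) = 4,  b(3) = 10,  b(4) = 16.
The sequence repeats with period 3.
(724 - 1) mod 3 = 0, so b(724) = b(1) = 16.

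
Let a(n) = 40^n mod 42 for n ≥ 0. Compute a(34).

16

Computing terms: a(0) = 1, a(1) = 40, a(2) = 4, a(3) = 34, a(4) = 16, a(5) = 10, a(6) = 22, a(7) = 40.
Since a(7) = a(1) = 40, the sequence is eventually periodic: after a pre-period of length 1 it cycles with period 6.
For n ≥ 1, a(n) depends only on (n - 1) mod 6. (34 - 1) mod 6 = 3, so a(34) = a(4) = 16.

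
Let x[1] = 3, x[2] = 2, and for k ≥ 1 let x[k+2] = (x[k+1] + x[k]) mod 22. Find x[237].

Listing terms: x[1] = 3, x[2] = 2, x[3] = 5, x[4] = 7, x[5] = 12, x[6] = 19, x[7] = 9, x[8] = 6, x[9] = 15, x[10] = 21, x[11] = 14, x[12] = 13, x[13] = 5, x[14] = 18, x[15] = 1, x[16] = 19, x[17] = 20, x[18] = 17, x[19] = 15, x[20] = 10, x[21] = 3, x[22] = 13, x[23] = 16, x[24] = 7, x[25] = 1, x[26] = 8, x[27] = 9, x[28] = 17, x[29] = 4, x[30] = 21, x[31] = 3, x[32] = 2.
Since (x[31], x[32]) = (x[1], x[2]) = (3, 2) (two consecutive terms determine the rest), the sequence is periodic with period 30.
(237 - 1) mod 30 = 26, so x[237] = x[27] = 9.

9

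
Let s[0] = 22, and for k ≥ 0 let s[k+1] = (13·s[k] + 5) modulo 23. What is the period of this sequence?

Listing terms: s[0] = 22; s[1] = 15; s[2] = 16; s[3] = 6; s[4] = 14; s[5] = 3; s[6] = 21; s[7] = 2; s[8] = 8; s[9] = 17; s[10] = 19; s[11] = 22.
The sequence repeats with period 11.

11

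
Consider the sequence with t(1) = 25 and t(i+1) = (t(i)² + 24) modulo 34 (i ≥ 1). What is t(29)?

3

Computing terms: t(1) = 25, t(2) = 3, t(3) = 33, t(4) = 25.
The sequence repeats with period 3.
(29 - 1) mod 3 = 1, so t(29) = t(2) = 3.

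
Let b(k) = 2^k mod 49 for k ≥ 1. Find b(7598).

We have b(1) = 2,  b(2) = 4,  b(3) = 8,  b(4) = 16,  b(5) = 32,  b(6) = 15,  b(7) = 30,  b(8) = 11,  b(9) = 22,  b(10) = 44,  b(11) = 39,  b(12) = 29,  b(13) = 9,  b(14) = 18,  b(15) = 36,  b(16) = 23,  b(17) = 46,  b(18) = 43,  b(19) = 37,  b(20) = 25,  b(21) = 1,  b(22) = 2.
Since b(22) = b(1) = 2, the sequence is periodic with period 21.
(7598 - 1) mod 21 = 16, so b(7598) = b(17) = 46.

46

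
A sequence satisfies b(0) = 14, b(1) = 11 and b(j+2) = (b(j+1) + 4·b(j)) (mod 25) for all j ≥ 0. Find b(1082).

Computing terms: b(0) = 14,  b(1) = 11,  b(2) = 17,  b(3) = 11,  b(4) = 4,  b(5) = 23,  b(6) = 14,  b(7) = 6,  b(8) = 12,  b(9) = 11,  b(10) = 9,  b(11) = 3,  b(12) = 14,  b(13) = 1,  b(14) = 7,  b(15) = 11,  b(16) = 14,  b(17) = 8,  b(18) = 14,  b(19) = 21,  b(20) = 2,  b(21) = 11,  b(22) = 19,  b(23) = 13,  b(24) = 14,  b(25) = 16,  b(26) = 22,  b(27) = 11,  b(28) = 24,  b(29) = 18,  b(30) = 14,  b(31) = 11.
The sequence repeats with period 30.
So b(1082) = b(0 + ((1082-0) mod 30)) = b(2) = 17.

17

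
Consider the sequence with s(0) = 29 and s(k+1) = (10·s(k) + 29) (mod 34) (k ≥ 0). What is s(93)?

15

Listing terms: s(0) = 29; s(1) = 13; s(2) = 23; s(3) = 21; s(4) = 1; s(5) = 5; s(6) = 11; s(7) = 3; s(8) = 25; s(9) = 7; s(10) = 31; s(11) = 33; s(12) = 19; s(13) = 15; s(14) = 9; s(15) = 17; s(16) = 29.
The sequence repeats with period 16.
So s(93) = s(0 + ((93-0) mod 16)) = s(13) = 15.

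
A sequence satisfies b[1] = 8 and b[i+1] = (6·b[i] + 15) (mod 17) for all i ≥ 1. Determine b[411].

9

We have b[1] = 8, b[2] = 12, b[3] = 2, b[4] = 10, b[5] = 7, b[6] = 6, b[7] = 0, b[8] = 15, b[9] = 3, b[10] = 16, b[11] = 9, b[12] = 1, b[13] = 4, b[14] = 5, b[15] = 11, b[16] = 13, b[17] = 8.
Since b[17] = b[1] = 8, the sequence is periodic with period 16.
So b[411] = b[1 + ((411-1) mod 16)] = b[11] = 9.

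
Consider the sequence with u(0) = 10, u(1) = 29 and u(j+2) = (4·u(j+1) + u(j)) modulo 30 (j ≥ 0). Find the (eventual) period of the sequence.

40

Listing terms: u(0) = 10, u(1) = 29, u(2) = 6, u(3) = 23, u(4) = 8, u(5) = 25, u(6) = 18, u(7) = 7, u(8) = 16, u(9) = 11, u(10) = 0, u(11) = 11, u(12) = 14, u(13) = 7, u(14) = 12, u(15) = 25, u(16) = 22, u(17) = 23, u(18) = 24, u(19) = 29, u(20) = 20, u(21) = 19, u(22) = 6, u(23) = 13, u(24) = 28, u(25) = 5, u(26) = 18, u(27) = 17, u(28) = 26, u(29) = 1, u(30) = 0, u(31) = 1, u(32) = 4, u(33) = 17, u(34) = 12, u(35) = 5, u(36) = 2, u(37) = 13, u(38) = 24, u(39) = 19, u(40) = 10, u(41) = 29.
Since (u(40), u(41)) = (u(0), u(1)) = (10, 29) (two consecutive terms determine the rest), the sequence is periodic with period 40.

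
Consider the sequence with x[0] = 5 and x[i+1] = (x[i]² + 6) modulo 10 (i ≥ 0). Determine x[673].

1

We have x[0] = 5, x[1] = 1, x[2] = 7, x[3] = 5.
Since x[3] = x[0] = 5, the sequence is periodic with period 3.
So x[673] = x[0 + ((673-0) mod 3)] = x[1] = 1.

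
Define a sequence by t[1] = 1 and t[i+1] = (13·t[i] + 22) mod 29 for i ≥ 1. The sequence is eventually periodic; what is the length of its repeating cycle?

t[1] = 1,  t[2] = 6,  t[3] = 13,  t[4] = 17,  t[5] = 11,  t[6] = 20,  t[7] = 21,  t[8] = 5,  t[9] = 0,  t[10] = 22,  t[11] = 18,  t[12] = 24,  t[13] = 15,  t[14] = 14,  t[15] = 1.
The sequence repeats with period 14.

14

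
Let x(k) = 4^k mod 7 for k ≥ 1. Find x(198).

x(1) = 4; x(2) = 2; x(3) = 1; x(4) = 4.
Since x(4) = x(1) = 4, the sequence is periodic with period 3.
(198 - 1) mod 3 = 2, so x(198) = x(3) = 1.

1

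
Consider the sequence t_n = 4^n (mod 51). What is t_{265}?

4

Computing terms: t_1 = 4, t_2 = 16, t_3 = 13, t_4 = 1, t_5 = 4.
The sequence repeats with period 4.
(265 - 1) mod 4 = 0, so t_{265} = t_1 = 4.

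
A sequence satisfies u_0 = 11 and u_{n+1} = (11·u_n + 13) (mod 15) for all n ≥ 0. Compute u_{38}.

5

Listing terms: u_0 = 11,  u_1 = 14,  u_2 = 2,  u_3 = 5,  u_4 = 8,  u_5 = 11.
The sequence repeats with period 5.
(38 - 0) mod 5 = 3, so u_{38} = u_3 = 5.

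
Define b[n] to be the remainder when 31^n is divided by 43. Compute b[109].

We have b[0] = 1, b[1] = 31, b[2] = 15, b[3] = 35, b[4] = 10, b[5] = 9, b[6] = 21, b[7] = 6, b[8] = 14, b[9] = 4, b[10] = 38, b[11] = 17, b[12] = 11, b[13] = 40, b[14] = 36, b[15] = 41, b[16] = 24, b[17] = 13, b[18] = 16, b[19] = 23, b[20] = 25, b[21] = 1.
The sequence repeats with period 21.
(109 - 0) mod 21 = 4, so b[109] = b[4] = 10.

10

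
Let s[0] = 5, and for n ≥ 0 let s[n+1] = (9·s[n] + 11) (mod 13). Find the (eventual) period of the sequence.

3

We have s[0] = 5, s[1] = 4, s[2] = 8, s[3] = 5.
The sequence repeats with period 3.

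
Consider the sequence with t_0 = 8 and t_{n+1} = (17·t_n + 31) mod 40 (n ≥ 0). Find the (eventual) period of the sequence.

8

t_0 = 8, t_1 = 7, t_2 = 30, t_3 = 21, t_4 = 28, t_5 = 27, t_6 = 10, t_7 = 1, t_8 = 8.
Since t_8 = t_0 = 8, the sequence is periodic with period 8.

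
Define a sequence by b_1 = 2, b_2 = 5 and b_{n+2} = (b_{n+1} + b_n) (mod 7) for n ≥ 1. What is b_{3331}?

0

Computing terms: b_1 = 2,  b_2 = 5,  b_3 = 0,  b_4 = 5,  b_5 = 5,  b_6 = 3,  b_7 = 1,  b_8 = 4,  b_9 = 5,  b_{10} = 2,  b_{11} = 0,  b_{12} = 2,  b_{13} = 2,  b_{14} = 4,  b_{15} = 6,  b_{16} = 3,  b_{17} = 2,  b_{18} = 5.
Since (b_{17}, b_{18}) = (b_1, b_2) = (2, 5) (two consecutive terms determine the rest), the sequence is periodic with period 16.
So b_{3331} = b_{1 + ((3331-1) mod 16)} = b_3 = 0.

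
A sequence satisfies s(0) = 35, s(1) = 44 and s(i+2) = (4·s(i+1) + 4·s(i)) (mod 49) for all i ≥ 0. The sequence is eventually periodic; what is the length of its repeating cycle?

42

Computing terms: s(0) = 35,  s(1) = 44,  s(2) = 22,  s(3) = 19,  s(4) = 17,  s(5) = 46,  s(6) = 7,  s(7) = 16,  s(8) = 43,  s(9) = 40,  s(10) = 38,  s(11) = 18,  s(12) = 28,  s(13) = 37,  s(14) = 15,  s(15) = 12,  s(16) = 10,  s(17) = 39,  s(18) = 0,  s(19) = 9,  s(20) = 36,  s(21) = 33,  s(22) = 31,  s(23) = 11,  s(24) = 21,  s(25) = 30,  s(26) = 8,  s(27) = 5,  s(28) = 3,  s(29) = 32,  s(30) = 42,  s(31) = 2,  s(32) = 29,  s(33) = 26,  s(34) = 24,  s(35) = 4,  s(36) = 14,  s(37) = 23,  s(38) = 1,  s(39) = 47,  s(40) = 45,  s(41) = 25,  s(42) = 35,  s(43) = 44.
The sequence repeats with period 42.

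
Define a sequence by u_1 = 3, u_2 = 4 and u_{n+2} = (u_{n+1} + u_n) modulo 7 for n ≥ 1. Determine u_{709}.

Computing terms: u_1 = 3,  u_2 = 4,  u_3 = 0,  u_4 = 4,  u_5 = 4,  u_6 = 1,  u_7 = 5,  u_8 = 6,  u_9 = 4,  u_{10} = 3,  u_{11} = 0,  u_{12} = 3,  u_{13} = 3,  u_{14} = 6,  u_{15} = 2,  u_{16} = 1,  u_{17} = 3,  u_{18} = 4.
Since (u_{17}, u_{18}) = (u_1, u_2) = (3, 4) (two consecutive terms determine the rest), the sequence is periodic with period 16.
So u_{709} = u_{1 + ((709-1) mod 16)} = u_5 = 4.

4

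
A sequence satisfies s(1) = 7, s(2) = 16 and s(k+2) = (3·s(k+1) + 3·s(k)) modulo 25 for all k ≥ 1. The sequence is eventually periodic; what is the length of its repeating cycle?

Computing terms: s(1) = 7; s(2) = 16; s(3) = 19; s(4) = 5; s(5) = 22; s(6) = 6; s(7) = 9; s(8) = 20; s(9) = 12; s(10) = 21; s(11) = 24; s(12) = 10; s(13) = 2; s(14) = 11; s(15) = 14; s(16) = 0; s(17) = 17; s(18) = 1; s(19) = 4; s(20) = 15; s(21) = 7; s(22) = 16.
Since (s(21), s(22)) = (s(1), s(2)) = (7, 16) (two consecutive terms determine the rest), the sequence is periodic with period 20.

20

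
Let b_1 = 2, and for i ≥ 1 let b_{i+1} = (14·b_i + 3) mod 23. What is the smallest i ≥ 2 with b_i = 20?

16

Computing terms: b_1 = 2; b_2 = 8; b_3 = 0; b_4 = 3; b_5 = 22; b_6 = 12; b_7 = 10; b_8 = 5; b_9 = 4; b_{10} = 13; b_{11} = 1; b_{12} = 17; b_{13} = 11; b_{14} = 19; b_{15} = 16; b_{16} = 20; b_{17} = 7; b_{18} = 9; b_{19} = 14; b_{20} = 15; b_{21} = 6; b_{22} = 18; b_{23} = 2.
Since b_{23} = b_1 = 2, the sequence is periodic with period 22.
The value 20 first appears (with i ≥ 2) at b_{16}.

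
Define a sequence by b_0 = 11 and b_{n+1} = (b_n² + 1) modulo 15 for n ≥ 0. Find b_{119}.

We have b_0 = 11,  b_1 = 2,  b_2 = 5,  b_3 = 11.
The sequence repeats with period 3.
So b_{119} = b_{0 + ((119-0) mod 3)} = b_2 = 5.

5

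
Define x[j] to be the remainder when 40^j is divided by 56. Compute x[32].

Listing terms: x[1] = 40; x[2] = 32; x[3] = 48; x[4] = 16; x[5] = 24; x[6] = 8; x[7] = 40.
The sequence repeats with period 6.
So x[32] = x[1 + ((32-1) mod 6)] = x[2] = 32.

32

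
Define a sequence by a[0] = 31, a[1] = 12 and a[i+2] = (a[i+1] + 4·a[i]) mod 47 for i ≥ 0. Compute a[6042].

13

We have a[0] = 31, a[1] = 12, a[2] = 42, a[3] = 43, a[4] = 23, a[5] = 7, a[6] = 5, a[7] = 33, a[8] = 6, a[9] = 44, a[10] = 21, a[11] = 9, a[12] = 46, a[13] = 35, a[14] = 31, a[15] = 30, a[16] = 13, a[17] = 39, a[18] = 44, a[19] = 12, a[20] = 0, a[21] = 1, a[22] = 1, a[23] = 5, a[24] = 9, a[25] = 29, a[26] = 18, a[27] = 40, a[28] = 18, a[29] = 37, a[30] = 15, a[31] = 22, a[32] = 35, a[33] = 29, a[34] = 28, a[35] = 3, a[36] = 21, a[37] = 33, a[38] = 23, a[39] = 14, a[40] = 12, a[41] = 21, a[42] = 22, a[43] = 12, a[44] = 6, a[45] = 7, a[46] = 31, a[47] = 12.
The sequence repeats with period 46.
So a[6042] = a[0 + ((6042-0) mod 46)] = a[16] = 13.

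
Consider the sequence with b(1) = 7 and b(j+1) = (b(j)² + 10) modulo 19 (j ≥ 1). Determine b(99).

We have b(1) = 7, b(2) = 2, b(3) = 14, b(4) = 16, b(5) = 0, b(6) = 10, b(7) = 15, b(8) = 7.
The sequence repeats with period 7.
So b(99) = b(1 + ((99-1) mod 7)) = b(1) = 7.

7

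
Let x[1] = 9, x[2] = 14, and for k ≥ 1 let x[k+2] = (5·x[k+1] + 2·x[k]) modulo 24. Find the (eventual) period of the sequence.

Listing terms: x[1] = 9, x[2] = 14, x[3] = 16, x[4] = 12, x[5] = 20, x[6] = 4, x[7] = 12, x[8] = 20.
Since (x[7], x[8]) = (x[4], x[5]) = (12, 20) (two consecutive terms determine the rest), the sequence is eventually periodic: after a pre-period of length 3 it cycles with period 3.

3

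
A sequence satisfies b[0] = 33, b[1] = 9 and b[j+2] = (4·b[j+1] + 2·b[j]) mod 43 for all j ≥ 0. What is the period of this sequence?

We have b[0] = 33, b[1] = 9, b[2] = 16, b[3] = 39, b[4] = 16, b[5] = 13, b[6] = 41, b[7] = 18, b[8] = 25, b[9] = 7, b[10] = 35, b[11] = 25, b[12] = 41, b[13] = 42, b[14] = 35, b[15] = 9, b[16] = 20, b[17] = 12, b[18] = 2, b[19] = 32, b[20] = 3, b[21] = 33, b[22] = 9.
Since (b[21], b[22]) = (b[0], b[1]) = (33, 9) (two consecutive terms determine the rest), the sequence is periodic with period 21.

21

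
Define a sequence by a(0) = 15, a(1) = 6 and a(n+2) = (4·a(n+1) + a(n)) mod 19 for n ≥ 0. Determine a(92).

1

a(0) = 15,  a(1) = 6,  a(2) = 1,  a(3) = 10,  a(4) = 3,  a(5) = 3,  a(6) = 15,  a(7) = 6.
The sequence repeats with period 6.
So a(92) = a(0 + ((92-0) mod 6)) = a(2) = 1.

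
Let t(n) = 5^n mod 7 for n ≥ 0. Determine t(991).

5

t(0) = 1,  t(1) = 5,  t(2) = 4,  t(3) = 6,  t(4) = 2,  t(5) = 3,  t(6) = 1.
Since t(6) = t(0) = 1, the sequence is periodic with period 6.
(991 - 0) mod 6 = 1, so t(991) = t(1) = 5.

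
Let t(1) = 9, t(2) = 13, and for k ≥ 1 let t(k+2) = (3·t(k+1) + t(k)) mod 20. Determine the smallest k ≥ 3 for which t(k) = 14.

t(1) = 9,  t(2) = 13,  t(3) = 8,  t(4) = 17,  t(5) = 19,  t(6) = 14,  t(7) = 1,  t(8) = 17,  t(9) = 12,  t(10) = 13,  t(11) = 11,  t(12) = 6,  t(13) = 9,  t(14) = 13.
The sequence repeats with period 12.
The value 14 first appears (with k ≥ 3) at t(6).

6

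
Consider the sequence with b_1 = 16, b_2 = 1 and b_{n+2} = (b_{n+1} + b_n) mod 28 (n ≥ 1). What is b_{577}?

16

Computing terms: b_1 = 16, b_2 = 1, b_3 = 17, b_4 = 18, b_5 = 7, b_6 = 25, b_7 = 4, b_8 = 1, b_9 = 5, b_{10} = 6, b_{11} = 11, b_{12} = 17, b_{13} = 0, b_{14} = 17, b_{15} = 17, b_{16} = 6, b_{17} = 23, b_{18} = 1, b_{19} = 24, b_{20} = 25, b_{21} = 21, b_{22} = 18, b_{23} = 11, b_{24} = 1, b_{25} = 12, b_{26} = 13, b_{27} = 25, b_{28} = 10, b_{29} = 7, b_{30} = 17, b_{31} = 24, b_{32} = 13, b_{33} = 9, b_{34} = 22, b_{35} = 3, b_{36} = 25, b_{37} = 0, b_{38} = 25, b_{39} = 25, b_{40} = 22, b_{41} = 19, b_{42} = 13, b_{43} = 4, b_{44} = 17, b_{45} = 21, b_{46} = 10, b_{47} = 3, b_{48} = 13, b_{49} = 16, b_{50} = 1.
Since (b_{49}, b_{50}) = (b_1, b_2) = (16, 1) (two consecutive terms determine the rest), the sequence is periodic with period 48.
So b_{577} = b_{1 + ((577-1) mod 48)} = b_1 = 16.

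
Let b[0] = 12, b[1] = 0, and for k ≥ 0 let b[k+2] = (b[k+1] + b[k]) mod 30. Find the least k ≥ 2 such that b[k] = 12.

Computing terms: b[0] = 12, b[1] = 0, b[2] = 12, b[3] = 12, b[4] = 24, b[5] = 6, b[6] = 0, b[7] = 6, b[8] = 6, b[9] = 12, b[10] = 18, b[11] = 0, b[12] = 18, b[13] = 18, b[14] = 6, b[15] = 24, b[16] = 0, b[17] = 24, b[18] = 24, b[19] = 18, b[20] = 12, b[21] = 0.
Since (b[20], b[21]) = (b[0], b[1]) = (12, 0) (two consecutive terms determine the rest), the sequence is periodic with period 20.
The value 12 first appears (with k ≥ 2) at b[2].

2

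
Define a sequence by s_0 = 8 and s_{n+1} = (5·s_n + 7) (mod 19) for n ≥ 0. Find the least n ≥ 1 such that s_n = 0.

6

We have s_0 = 8,  s_1 = 9,  s_2 = 14,  s_3 = 1,  s_4 = 12,  s_5 = 10,  s_6 = 0,  s_7 = 7,  s_8 = 4,  s_9 = 8.
Since s_9 = s_0 = 8, the sequence is periodic with period 9.
The value 0 first appears (with n ≥ 1) at s_6.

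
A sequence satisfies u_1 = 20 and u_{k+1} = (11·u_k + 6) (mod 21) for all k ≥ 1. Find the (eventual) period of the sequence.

6

Listing terms: u_1 = 20, u_2 = 16, u_3 = 14, u_4 = 13, u_5 = 2, u_6 = 7, u_7 = 20.
The sequence repeats with period 6.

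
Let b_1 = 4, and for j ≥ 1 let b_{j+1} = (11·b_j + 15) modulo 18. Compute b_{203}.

10

Computing terms: b_1 = 4,  b_2 = 5,  b_3 = 16,  b_4 = 11,  b_5 = 10,  b_6 = 17,  b_7 = 4.
Since b_7 = b_1 = 4, the sequence is periodic with period 6.
(203 - 1) mod 6 = 4, so b_{203} = b_5 = 10.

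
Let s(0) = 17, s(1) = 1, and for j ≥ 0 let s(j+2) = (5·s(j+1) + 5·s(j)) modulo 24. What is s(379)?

13

Computing terms: s(0) = 17, s(1) = 1, s(2) = 18, s(3) = 23, s(4) = 13, s(5) = 12, s(6) = 5, s(7) = 13, s(8) = 18, s(9) = 11, s(10) = 1, s(11) = 12, s(12) = 17, s(13) = 1.
Since (s(12), s(13)) = (s(0), s(1)) = (17, 1) (two consecutive terms determine the rest), the sequence is periodic with period 12.
(379 - 0) mod 12 = 7, so s(379) = s(7) = 13.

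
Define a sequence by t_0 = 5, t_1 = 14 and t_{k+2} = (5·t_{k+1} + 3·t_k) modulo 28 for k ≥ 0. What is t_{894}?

Computing terms: t_0 = 5; t_1 = 14; t_2 = 1; t_3 = 19; t_4 = 14; t_5 = 15; t_6 = 5; t_7 = 14.
The sequence repeats with period 6.
(894 - 0) mod 6 = 0, so t_{894} = t_0 = 5.

5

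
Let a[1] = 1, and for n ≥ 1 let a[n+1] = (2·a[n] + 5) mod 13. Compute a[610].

12

We have a[1] = 1, a[2] = 7, a[3] = 6, a[4] = 4, a[5] = 0, a[6] = 5, a[7] = 2, a[8] = 9, a[9] = 10, a[10] = 12, a[11] = 3, a[12] = 11, a[13] = 1.
Since a[13] = a[1] = 1, the sequence is periodic with period 12.
So a[610] = a[1 + ((610-1) mod 12)] = a[10] = 12.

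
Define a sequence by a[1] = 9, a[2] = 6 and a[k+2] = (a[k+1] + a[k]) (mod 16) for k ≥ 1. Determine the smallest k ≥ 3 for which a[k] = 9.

Listing terms: a[1] = 9, a[2] = 6, a[3] = 15, a[4] = 5, a[5] = 4, a[6] = 9, a[7] = 13, a[8] = 6, a[9] = 3, a[10] = 9, a[11] = 12, a[12] = 5, a[13] = 1, a[14] = 6, a[15] = 7, a[16] = 13, a[17] = 4, a[18] = 1, a[19] = 5, a[20] = 6, a[21] = 11, a[22] = 1, a[23] = 12, a[24] = 13, a[25] = 9, a[26] = 6.
Since (a[25], a[26]) = (a[1], a[2]) = (9, 6) (two consecutive terms determine the rest), the sequence is periodic with period 24.
The value 9 first appears (with k ≥ 3) at a[6].

6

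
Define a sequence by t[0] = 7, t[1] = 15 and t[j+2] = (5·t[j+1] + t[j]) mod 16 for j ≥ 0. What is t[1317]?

5

t[0] = 7,  t[1] = 15,  t[2] = 2,  t[3] = 9,  t[4] = 15,  t[5] = 4,  t[6] = 3,  t[7] = 3,  t[8] = 2,  t[9] = 13,  t[10] = 3,  t[11] = 12,  t[12] = 15,  t[13] = 7,  t[14] = 2,  t[15] = 1,  t[16] = 7,  t[17] = 4,  t[18] = 11,  t[19] = 11,  t[20] = 2,  t[21] = 5,  t[22] = 11,  t[23] = 12,  t[24] = 7,  t[25] = 15.
Since (t[24], t[25]) = (t[0], t[1]) = (7, 15) (two consecutive terms determine the rest), the sequence is periodic with period 24.
(1317 - 0) mod 24 = 21, so t[1317] = t[21] = 5.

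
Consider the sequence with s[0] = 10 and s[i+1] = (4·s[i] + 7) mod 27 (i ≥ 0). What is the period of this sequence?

27

We have s[0] = 10; s[1] = 20; s[2] = 6; s[3] = 4; s[4] = 23; s[5] = 18; s[6] = 25; s[7] = 26; s[8] = 3; s[9] = 19; s[10] = 2; s[11] = 15; s[12] = 13; s[13] = 5; s[14] = 0; s[15] = 7; s[16] = 8; s[17] = 12; s[18] = 1; s[19] = 11; s[20] = 24; s[21] = 22; s[22] = 14; s[23] = 9; s[24] = 16; s[25] = 17; s[26] = 21; s[27] = 10.
The sequence repeats with period 27.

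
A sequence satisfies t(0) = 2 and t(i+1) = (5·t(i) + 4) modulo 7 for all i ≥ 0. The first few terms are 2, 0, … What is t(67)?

0

t(0) = 2; t(1) = 0; t(2) = 4; t(3) = 3; t(4) = 5; t(5) = 1; t(6) = 2.
The sequence repeats with period 6.
(67 - 0) mod 6 = 1, so t(67) = t(1) = 0.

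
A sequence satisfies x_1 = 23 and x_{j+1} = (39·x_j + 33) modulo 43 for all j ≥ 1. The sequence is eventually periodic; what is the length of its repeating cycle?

Listing terms: x_1 = 23,  x_2 = 27,  x_3 = 11,  x_4 = 32,  x_5 = 34,  x_6 = 26,  x_7 = 15,  x_8 = 16,  x_9 = 12,  x_{10} = 28,  x_{11} = 7,  x_{12} = 5,  x_{13} = 13,  x_{14} = 24,  x_{15} = 23.
The sequence repeats with period 14.

14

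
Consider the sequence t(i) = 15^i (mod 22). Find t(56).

15

Computing terms: t(0) = 1,  t(1) = 15,  t(2) = 5,  t(3) = 9,  t(4) = 3,  t(5) = 1.
The sequence repeats with period 5.
So t(56) = t(0 + ((56-0) mod 5)) = t(1) = 15.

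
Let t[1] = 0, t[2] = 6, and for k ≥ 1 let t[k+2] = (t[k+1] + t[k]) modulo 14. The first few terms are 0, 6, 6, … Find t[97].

We have t[1] = 0, t[2] = 6, t[3] = 6, t[4] = 12, t[5] = 4, t[6] = 2, t[7] = 6, t[8] = 8, t[9] = 0, t[10] = 8, t[11] = 8, t[12] = 2, t[13] = 10, t[14] = 12, t[15] = 8, t[16] = 6, t[17] = 0, t[18] = 6.
The sequence repeats with period 16.
(97 - 1) mod 16 = 0, so t[97] = t[1] = 0.

0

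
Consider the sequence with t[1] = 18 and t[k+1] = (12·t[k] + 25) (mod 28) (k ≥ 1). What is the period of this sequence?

6

Computing terms: t[1] = 18; t[2] = 17; t[3] = 5; t[4] = 1; t[5] = 9; t[6] = 21; t[7] = 25; t[8] = 17.
Since t[8] = t[2] = 17, the sequence is eventually periodic: after a pre-period of length 1 it cycles with period 6.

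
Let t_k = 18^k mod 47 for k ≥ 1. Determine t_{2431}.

We have t_1 = 18; t_2 = 42; t_3 = 4; t_4 = 25; t_5 = 27; t_6 = 16; t_7 = 6; t_8 = 14; t_9 = 17; t_{10} = 24; t_{11} = 9; t_{12} = 21; t_{13} = 2; t_{14} = 36; t_{15} = 37; t_{16} = 8; t_{17} = 3; t_{18} = 7; t_{19} = 32; t_{20} = 12; t_{21} = 28; t_{22} = 34; t_{23} = 1; t_{24} = 18.
The sequence repeats with period 23.
(2431 - 1) mod 23 = 15, so t_{2431} = t_{16} = 8.

8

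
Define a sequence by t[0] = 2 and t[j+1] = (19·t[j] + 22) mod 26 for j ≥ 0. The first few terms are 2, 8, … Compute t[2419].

4

t[0] = 2, t[1] = 8, t[2] = 18, t[3] = 0, t[4] = 22, t[5] = 24, t[6] = 10, t[7] = 4, t[8] = 20, t[9] = 12, t[10] = 16, t[11] = 14, t[12] = 2.
Since t[12] = t[0] = 2, the sequence is periodic with period 12.
So t[2419] = t[0 + ((2419-0) mod 12)] = t[7] = 4.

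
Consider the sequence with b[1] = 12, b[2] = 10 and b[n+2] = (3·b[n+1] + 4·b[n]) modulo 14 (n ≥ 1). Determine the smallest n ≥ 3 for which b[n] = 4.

Listing terms: b[1] = 12; b[2] = 10; b[3] = 8; b[4] = 8; b[5] = 0; b[6] = 4; b[7] = 12; b[8] = 10.
Since (b[7], b[8]) = (b[1], b[2]) = (12, 10) (two consecutive terms determine the rest), the sequence is periodic with period 6.
The value 4 first appears (with n ≥ 3) at b[6].

6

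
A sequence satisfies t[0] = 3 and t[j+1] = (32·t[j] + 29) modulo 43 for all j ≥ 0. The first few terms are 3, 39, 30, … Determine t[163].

25

Computing terms: t[0] = 3,  t[1] = 39,  t[2] = 30,  t[3] = 0,  t[4] = 29,  t[5] = 11,  t[6] = 37,  t[7] = 9,  t[8] = 16,  t[9] = 25,  t[10] = 12,  t[11] = 26,  t[12] = 1,  t[13] = 18,  t[14] = 3.
Since t[14] = t[0] = 3, the sequence is periodic with period 14.
So t[163] = t[0 + ((163-0) mod 14)] = t[9] = 25.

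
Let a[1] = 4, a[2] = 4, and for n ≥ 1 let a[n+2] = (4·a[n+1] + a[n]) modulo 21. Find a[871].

a[1] = 4; a[2] = 4; a[3] = 20; a[4] = 0; a[5] = 20; a[6] = 17; a[7] = 4; a[8] = 12; a[9] = 10; a[10] = 10; a[11] = 8; a[12] = 0; a[13] = 8; a[14] = 11; a[15] = 10; a[16] = 9; a[17] = 4; a[18] = 4.
Since (a[17], a[18]) = (a[1], a[2]) = (4, 4) (two consecutive terms determine the rest), the sequence is periodic with period 16.
(871 - 1) mod 16 = 6, so a[871] = a[7] = 4.

4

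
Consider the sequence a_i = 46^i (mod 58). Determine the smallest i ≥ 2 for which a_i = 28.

2

We have a_1 = 46, a_2 = 28, a_3 = 12, a_4 = 30, a_5 = 46.
The sequence repeats with period 4.
The value 28 first appears (with i ≥ 2) at a_2.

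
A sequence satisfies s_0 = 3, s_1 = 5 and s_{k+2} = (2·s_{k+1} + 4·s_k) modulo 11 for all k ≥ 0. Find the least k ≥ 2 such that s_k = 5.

We have s_0 = 3, s_1 = 5, s_2 = 0, s_3 = 9, s_4 = 7, s_5 = 6, s_6 = 7, s_7 = 5, s_8 = 5, s_9 = 8, s_{10} = 3, s_{11} = 5.
Since (s_{10}, s_{11}) = (s_0, s_1) = (3, 5) (two consecutive terms determine the rest), the sequence is periodic with period 10.
The value 5 first appears (with k ≥ 2) at s_7.

7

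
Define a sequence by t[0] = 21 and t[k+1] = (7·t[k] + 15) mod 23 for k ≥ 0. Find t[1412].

2

Listing terms: t[0] = 21; t[1] = 1; t[2] = 22; t[3] = 8; t[4] = 2; t[5] = 6; t[6] = 11; t[7] = 0; t[8] = 15; t[9] = 5; t[10] = 4; t[11] = 20; t[12] = 17; t[13] = 19; t[14] = 10; t[15] = 16; t[16] = 12; t[17] = 7; t[18] = 18; t[19] = 3; t[20] = 13; t[21] = 14; t[22] = 21.
The sequence repeats with period 22.
(1412 - 0) mod 22 = 4, so t[1412] = t[4] = 2.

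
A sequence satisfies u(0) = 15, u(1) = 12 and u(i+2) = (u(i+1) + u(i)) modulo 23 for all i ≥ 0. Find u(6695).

3

Computing terms: u(0) = 15, u(1) = 12, u(2) = 4, u(3) = 16, u(4) = 20, u(5) = 13, u(6) = 10, u(7) = 0, u(8) = 10, u(9) = 10, u(10) = 20, u(11) = 7, u(12) = 4, u(13) = 11, u(14) = 15, u(15) = 3, u(16) = 18, u(17) = 21, u(18) = 16, u(19) = 14, u(20) = 7, u(21) = 21, u(22) = 5, u(23) = 3, u(24) = 8, u(25) = 11, u(26) = 19, u(27) = 7, u(28) = 3, u(29) = 10, u(30) = 13, u(31) = 0, u(32) = 13, u(33) = 13, u(34) = 3, u(35) = 16, u(36) = 19, u(37) = 12, u(38) = 8, u(39) = 20, u(40) = 5, u(41) = 2, u(42) = 7, u(43) = 9, u(44) = 16, u(45) = 2, u(46) = 18, u(47) = 20, u(48) = 15, u(49) = 12.
Since (u(48), u(49)) = (u(0), u(1)) = (15, 12) (two consecutive terms determine the rest), the sequence is periodic with period 48.
(6695 - 0) mod 48 = 23, so u(6695) = u(23) = 3.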